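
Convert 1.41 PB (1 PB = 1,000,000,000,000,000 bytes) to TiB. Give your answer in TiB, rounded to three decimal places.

1,282.388 TiB

1.41 PB = 1.41 × 10^15 bytes = 1,410,000,000,000,000 bytes
1 TiB = 1,099,511,627,776 bytes
1,410,000,000,000,000 / 1,099,511,627,776 = 1,282.388 TiB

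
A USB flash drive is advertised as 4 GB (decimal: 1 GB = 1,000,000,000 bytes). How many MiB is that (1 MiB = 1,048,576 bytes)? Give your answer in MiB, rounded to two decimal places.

3,814.70 MiB

4 GB = 4 × 10^9 bytes = 4,000,000,000 bytes
1 MiB = 2^20 bytes = 1,048,576 bytes
4,000,000,000 / 1,048,576 = 3,814.70 MiB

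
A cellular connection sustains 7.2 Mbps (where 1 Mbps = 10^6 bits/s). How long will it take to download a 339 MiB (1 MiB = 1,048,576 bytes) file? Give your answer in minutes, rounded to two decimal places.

339 MiB = 355,467,264 bytes = 2,843,738,112 bits
7.2 Mbps = 7,200,000 bits/s
time = 2,843,738,112 / 7,200,000 = 394.964 s
394.964 s / 60 = 6.58 minutes

6.58 minutes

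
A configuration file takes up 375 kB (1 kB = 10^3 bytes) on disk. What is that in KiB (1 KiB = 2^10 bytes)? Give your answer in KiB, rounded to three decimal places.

375 kB × 1,000 bytes/kB = 375,000 bytes
1 KiB = 1,024 bytes
375,000 / 1,024 = 366.211 KiB

366.211 KiB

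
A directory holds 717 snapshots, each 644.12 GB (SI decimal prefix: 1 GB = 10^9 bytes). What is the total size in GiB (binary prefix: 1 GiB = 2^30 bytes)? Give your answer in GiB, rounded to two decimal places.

Total = 717 × 644.12 GB = 461834.04 GB
= 461834.04 × 1,000,000,000 bytes = 461,834,040,000,000 bytes
1 GiB = 1,073,741,824 bytes
461,834,040,000,000 / 1,073,741,824 = 430,116.47 GiB

430,116.47 GiB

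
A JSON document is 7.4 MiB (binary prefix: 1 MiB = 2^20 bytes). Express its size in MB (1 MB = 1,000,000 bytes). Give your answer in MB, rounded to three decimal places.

7.4 MiB = 7.4 × 2^20 bytes = 7,759,462.4 bytes
1 MB = 10^6 bytes = 1,000,000 bytes
7,759,462.4 / 1,000,000 = 7.759 MB

7.759 MB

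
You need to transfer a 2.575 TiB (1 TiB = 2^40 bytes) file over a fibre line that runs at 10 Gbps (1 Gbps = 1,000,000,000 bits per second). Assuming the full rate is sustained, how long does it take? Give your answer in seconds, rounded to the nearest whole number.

2,265 seconds

2.575 TiB = 2,831,242,441,523.2 bytes = 22,649,939,532,185.6 bits
10 Gbps = 10,000,000,000 bits/s
time = 22,649,939,532,185.6 / 10,000,000,000 = 2,265 s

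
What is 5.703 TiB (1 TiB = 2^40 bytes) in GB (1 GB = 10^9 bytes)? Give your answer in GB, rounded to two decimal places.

6,270.51 GB

5.703 TiB × 1,099,511,627,776 bytes/TiB = 6,270,514,813,206.528 bytes
1 GB = 1,000,000,000 bytes
6,270,514,813,206.528 / 1,000,000,000 = 6,270.51 GB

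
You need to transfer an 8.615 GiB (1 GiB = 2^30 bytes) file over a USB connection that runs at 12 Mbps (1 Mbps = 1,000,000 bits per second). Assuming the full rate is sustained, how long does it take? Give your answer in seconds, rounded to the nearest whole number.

6,167 seconds

8.615 GiB = 9,250,285,813.76 bytes = 74,002,286,510.08 bits
12 Mbps = 12,000,000 bits/s
time = 74,002,286,510.08 / 12,000,000 = 6,167 s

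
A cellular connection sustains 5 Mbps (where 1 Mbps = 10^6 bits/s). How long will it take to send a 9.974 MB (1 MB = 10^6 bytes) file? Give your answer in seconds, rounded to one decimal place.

9.974 MB = 9,974,000 bytes = 79,792,000 bits
5 Mbps = 5,000,000 bits/s
time = 79,792,000 / 5,000,000 = 16.0 s

16.0 seconds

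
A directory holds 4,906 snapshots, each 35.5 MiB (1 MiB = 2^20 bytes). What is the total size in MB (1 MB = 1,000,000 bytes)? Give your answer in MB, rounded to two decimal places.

182,623.14 MB

Total = 4,906 × 35.5 MiB = 174,163 MiB
= 174,163 × 1,048,576 bytes = 182,623,141,888 bytes
1 MB = 1,000,000 bytes
182,623,141,888 / 1,000,000 = 182,623.14 MB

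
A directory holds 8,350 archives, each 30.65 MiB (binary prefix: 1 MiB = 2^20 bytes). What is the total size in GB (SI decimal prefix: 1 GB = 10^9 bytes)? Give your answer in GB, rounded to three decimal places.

268.359 GB

Total = 8,350 × 30.65 MiB = 255927.5 MiB
= 255927.5 × 1,048,576 bytes = 268,359,434,240 bytes
1 GB = 1,000,000,000 bytes
268,359,434,240 / 1,000,000,000 = 268.359 GB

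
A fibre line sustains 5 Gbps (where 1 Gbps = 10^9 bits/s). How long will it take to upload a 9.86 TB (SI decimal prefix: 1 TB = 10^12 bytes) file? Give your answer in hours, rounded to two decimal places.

9.86 TB = 9,860,000,000,000 bytes = 78,880,000,000,000 bits
5 Gbps = 5,000,000,000 bits/s
time = 78,880,000,000,000 / 5,000,000,000 = 15,776.0000 s
15,776.0000 s / 3600 = 4.38 hours

4.38 hours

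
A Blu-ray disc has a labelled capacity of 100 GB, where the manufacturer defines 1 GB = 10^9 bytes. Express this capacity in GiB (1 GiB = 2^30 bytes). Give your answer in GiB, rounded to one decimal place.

100 GB = 100 × 10^9 bytes = 100,000,000,000 bytes
1 GiB = 2^30 bytes = 1,073,741,824 bytes
100,000,000,000 / 1,073,741,824 = 93.1 GiB

93.1 GiB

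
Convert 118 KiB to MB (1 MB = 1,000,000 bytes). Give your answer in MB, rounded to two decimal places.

118 KiB × 1,024 bytes/KiB = 120,832 bytes
1 MB = 10^6 bytes = 1,000,000 bytes
120,832 / 1,000,000 = 0.12 MB

0.12 MB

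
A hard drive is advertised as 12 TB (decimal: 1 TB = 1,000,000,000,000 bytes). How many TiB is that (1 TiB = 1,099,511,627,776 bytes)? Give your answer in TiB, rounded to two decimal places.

10.91 TiB

12 TB = 12 × 10^12 bytes = 12,000,000,000,000 bytes
1 TiB = 1,099,511,627,776 bytes
12,000,000,000,000 / 1,099,511,627,776 = 10.91 TiB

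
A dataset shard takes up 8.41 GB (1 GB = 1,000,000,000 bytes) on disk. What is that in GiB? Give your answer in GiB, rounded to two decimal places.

8.41 GB × 1,000,000,000 bytes/GB = 8,410,000,000 bytes
1 GiB = 2^30 bytes = 1,073,741,824 bytes
8,410,000,000 / 1,073,741,824 = 7.83 GiB

7.83 GiB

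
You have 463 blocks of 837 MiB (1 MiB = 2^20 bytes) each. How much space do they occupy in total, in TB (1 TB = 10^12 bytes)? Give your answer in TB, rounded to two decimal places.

Total = 463 × 837 MiB = 387,531 MiB
= 387,531 × 1,048,576 bytes = 406,355,705,856 bytes
1 TB = 1,000,000,000,000 bytes
406,355,705,856 / 1,000,000,000,000 = 0.41 TB

0.41 TB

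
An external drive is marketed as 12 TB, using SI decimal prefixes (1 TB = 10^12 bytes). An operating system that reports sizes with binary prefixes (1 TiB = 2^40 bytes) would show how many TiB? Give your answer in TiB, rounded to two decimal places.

10.91 TiB

12 TB × 1,000,000,000,000 bytes/TB = 12,000,000,000,000 bytes
1 TiB = 2^40 bytes = 1,099,511,627,776 bytes
12,000,000,000,000 / 1,099,511,627,776 = 10.91 TiB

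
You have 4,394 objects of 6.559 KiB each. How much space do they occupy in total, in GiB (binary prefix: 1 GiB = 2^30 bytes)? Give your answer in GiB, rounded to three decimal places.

Total = 4,394 × 6.559 KiB = 28820.246 KiB
= 28820.246 × 1,024 bytes = 29,511,931.904 bytes
1 GiB = 1,073,741,824 bytes
29,511,931.904 / 1,073,741,824 = 0.027 GiB

0.027 GiB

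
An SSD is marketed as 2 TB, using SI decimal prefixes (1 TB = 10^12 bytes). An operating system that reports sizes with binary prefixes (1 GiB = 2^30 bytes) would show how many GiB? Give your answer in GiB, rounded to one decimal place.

1,862.6 GiB

2 TB = 2 × 10^12 bytes = 2,000,000,000,000 bytes
1 GiB = 1,073,741,824 bytes
2,000,000,000,000 / 1,073,741,824 = 1,862.6 GiB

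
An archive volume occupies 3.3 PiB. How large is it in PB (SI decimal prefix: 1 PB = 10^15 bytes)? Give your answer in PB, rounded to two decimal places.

3.3 PiB = 3.3 × 2^50 bytes = 3,715,469,692,580,659.2 bytes
1 PB = 1,000,000,000,000,000 bytes
3,715,469,692,580,659.2 / 1,000,000,000,000,000 = 3.72 PB

3.72 PB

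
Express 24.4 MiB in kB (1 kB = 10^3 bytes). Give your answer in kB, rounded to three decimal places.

25,585.254 kB

24.4 MiB × 1,048,576 bytes/MiB = 25,585,254.4 bytes
1 kB = 1,000 bytes
25,585,254.4 / 1,000 = 25,585.254 kB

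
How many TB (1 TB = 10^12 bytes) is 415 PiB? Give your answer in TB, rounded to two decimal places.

467,248.46 TB

415 PiB = 415 × 2^50 bytes = 467,248,461,339,688,960 bytes
1 TB = 10^12 bytes = 1,000,000,000,000 bytes
467,248,461,339,688,960 / 1,000,000,000,000 = 467,248.46 TB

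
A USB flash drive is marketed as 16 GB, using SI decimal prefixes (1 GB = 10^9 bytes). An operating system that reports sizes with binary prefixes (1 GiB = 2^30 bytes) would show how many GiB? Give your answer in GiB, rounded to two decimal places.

16 GB = 16 × 10^9 bytes = 16,000,000,000 bytes
1 GiB = 1,073,741,824 bytes
16,000,000,000 / 1,073,741,824 = 14.90 GiB

14.90 GiB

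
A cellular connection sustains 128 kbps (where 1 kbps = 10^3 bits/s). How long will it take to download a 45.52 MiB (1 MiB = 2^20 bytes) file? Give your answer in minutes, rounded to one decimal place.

45.52 MiB = 47,731,179.52 bytes = 381,849,436.16 bits
128 kbps = 128,000 bits/s
time = 381,849,436.16 / 128,000 = 2,983.20 s
2,983.20 s / 60 = 49.7 minutes

49.7 minutes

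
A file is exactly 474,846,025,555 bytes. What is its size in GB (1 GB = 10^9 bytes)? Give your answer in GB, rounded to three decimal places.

474.846 GB

474,846,025,555 bytes given.
1 GB = 10^9 bytes = 1,000,000,000 bytes
474,846,025,555 / 1,000,000,000 = 474.846 GB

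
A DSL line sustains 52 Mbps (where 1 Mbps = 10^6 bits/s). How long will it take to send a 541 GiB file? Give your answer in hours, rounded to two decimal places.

24.82 hours

541 GiB = 580,894,326,784 bytes = 4,647,154,614,272 bits
52 Mbps = 52,000,000 bits/s
time = 4,647,154,614,272 / 52,000,000 = 89,368.3580 s
89,368.3580 s / 3600 = 24.82 hours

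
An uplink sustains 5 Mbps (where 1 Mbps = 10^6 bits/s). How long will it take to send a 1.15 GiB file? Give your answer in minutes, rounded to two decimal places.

32.93 minutes

1.15 GiB = 1,234,803,097.6 bytes = 9,878,424,780.8 bits
5 Mbps = 5,000,000 bits/s
time = 9,878,424,780.8 / 5,000,000 = 1,975.685 s
1,975.685 s / 60 = 32.93 minutes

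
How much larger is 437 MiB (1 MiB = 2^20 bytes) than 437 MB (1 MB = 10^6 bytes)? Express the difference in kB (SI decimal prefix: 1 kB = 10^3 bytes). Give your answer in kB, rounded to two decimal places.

21,227.71 kB

437 MiB = 437 × 1,048,576 = 458,227,712 bytes
437 MB = 437 × 1,000,000 = 437,000,000 bytes
difference = 21,227,712 bytes
21,227,712 / 1,000 = 21,227.71 kB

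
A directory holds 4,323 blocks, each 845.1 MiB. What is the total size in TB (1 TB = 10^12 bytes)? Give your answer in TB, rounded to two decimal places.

3.83 TB

Total = 4,323 × 845.1 MiB = 3653367.3 MiB
= 3653367.3 × 1,048,576 bytes = 3,830,833,269,964.8 bytes
1 TB = 1,000,000,000,000 bytes
3,830,833,269,964.8 / 1,000,000,000,000 = 3.83 TB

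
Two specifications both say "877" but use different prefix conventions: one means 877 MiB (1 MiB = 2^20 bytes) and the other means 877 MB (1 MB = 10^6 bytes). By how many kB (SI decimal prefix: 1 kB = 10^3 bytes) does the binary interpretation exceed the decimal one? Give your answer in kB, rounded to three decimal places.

877 MiB = 877 × 1,048,576 = 919,601,152 bytes
877 MB = 877 × 1,000,000 = 877,000,000 bytes
difference = 42,601,152 bytes
42,601,152 / 1,000 = 42,601.152 kB

42,601.152 kB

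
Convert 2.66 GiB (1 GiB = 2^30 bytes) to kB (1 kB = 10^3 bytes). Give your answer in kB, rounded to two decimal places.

2.66 GiB = 2.66 × 2^30 bytes = 2,856,153,251.84 bytes
1 kB = 10^3 bytes = 1,000 bytes
2,856,153,251.84 / 1,000 = 2,856,153.25 kB

2,856,153.25 kB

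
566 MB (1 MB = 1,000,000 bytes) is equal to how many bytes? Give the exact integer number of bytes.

566,000,000 bytes

566 × 1,000,000 = 566,000,000 bytes  (1 MB = 10^6 bytes)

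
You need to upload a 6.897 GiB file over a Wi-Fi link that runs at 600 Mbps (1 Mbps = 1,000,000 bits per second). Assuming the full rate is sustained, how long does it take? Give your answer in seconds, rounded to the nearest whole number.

6.897 GiB = 7,405,597,360.128 bytes = 59,244,778,881.024 bits
600 Mbps = 600,000,000 bits/s
time = 59,244,778,881.024 / 600,000,000 = 99 s

99 seconds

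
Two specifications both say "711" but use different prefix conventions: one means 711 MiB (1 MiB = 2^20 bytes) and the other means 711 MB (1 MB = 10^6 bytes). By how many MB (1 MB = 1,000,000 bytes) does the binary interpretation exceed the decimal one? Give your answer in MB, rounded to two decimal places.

34.54 MB

711 MiB = 711 × 1,048,576 = 745,537,536 bytes
711 MB = 711 × 1,000,000 = 711,000,000 bytes
difference = 34,537,536 bytes
34,537,536 / 1,000,000 = 34.54 MB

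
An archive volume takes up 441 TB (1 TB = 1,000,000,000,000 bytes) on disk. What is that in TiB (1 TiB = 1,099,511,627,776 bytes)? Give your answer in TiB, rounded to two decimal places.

401.09 TiB

441 TB = 441 × 10^12 bytes = 441,000,000,000,000 bytes
1 TiB = 1,099,511,627,776 bytes
441,000,000,000,000 / 1,099,511,627,776 = 401.09 TiB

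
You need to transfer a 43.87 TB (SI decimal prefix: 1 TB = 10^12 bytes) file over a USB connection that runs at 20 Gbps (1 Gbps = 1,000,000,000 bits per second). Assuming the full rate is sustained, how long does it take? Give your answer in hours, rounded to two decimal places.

4.87 hours

43.87 TB = 43,870,000,000,000 bytes = 350,960,000,000,000 bits
20 Gbps = 20,000,000,000 bits/s
time = 350,960,000,000,000 / 20,000,000,000 = 17,548.0000 s
17,548.0000 s / 3600 = 4.87 hours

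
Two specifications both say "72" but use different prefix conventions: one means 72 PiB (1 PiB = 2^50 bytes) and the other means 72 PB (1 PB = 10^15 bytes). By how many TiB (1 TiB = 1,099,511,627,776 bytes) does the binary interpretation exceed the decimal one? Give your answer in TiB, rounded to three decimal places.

8,244.381 TiB

72 PiB = 72 × 1,125,899,906,842,624 = 81,064,793,292,668,928 bytes
72 PB = 72 × 1,000,000,000,000,000 = 72,000,000,000,000,000 bytes
difference = 9,064,793,292,668,928 bytes
9,064,793,292,668,928 / 1,099,511,627,776 = 8,244.381 TiB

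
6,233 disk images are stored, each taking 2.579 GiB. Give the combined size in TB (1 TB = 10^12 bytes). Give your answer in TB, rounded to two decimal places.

Total = 6,233 × 2.579 GiB = 16074.907 GiB
= 16074.907 × 1,073,741,824 bytes = 17,260,299,962,810.368 bytes
1 TB = 1,000,000,000,000 bytes
17,260,299,962,810.368 / 1,000,000,000,000 = 17.26 TB

17.26 TB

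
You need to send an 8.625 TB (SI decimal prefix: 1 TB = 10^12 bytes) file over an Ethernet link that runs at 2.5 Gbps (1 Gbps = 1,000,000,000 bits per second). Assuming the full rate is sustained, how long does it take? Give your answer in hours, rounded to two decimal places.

8.625 TB = 8,625,000,000,000 bytes = 69,000,000,000,000 bits
2.5 Gbps = 2,500,000,000 bits/s
time = 69,000,000,000,000 / 2,500,000,000 = 27,600.0000 s
27,600.0000 s / 3600 = 7.67 hours

7.67 hours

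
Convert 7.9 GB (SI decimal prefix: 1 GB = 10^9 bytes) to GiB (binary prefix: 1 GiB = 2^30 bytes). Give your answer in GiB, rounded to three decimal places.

7.9 GB = 7.9 × 10^9 bytes = 7,900,000,000 bytes
1 GiB = 2^30 bytes = 1,073,741,824 bytes
7,900,000,000 / 1,073,741,824 = 7.357 GiB

7.357 GiB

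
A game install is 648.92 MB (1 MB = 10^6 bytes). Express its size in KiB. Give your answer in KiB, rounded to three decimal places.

648.92 MB × 1,000,000 bytes/MB = 648,920,000 bytes
1 KiB = 2^10 bytes = 1,024 bytes
648,920,000 / 1,024 = 633,710.938 KiB

633,710.938 KiB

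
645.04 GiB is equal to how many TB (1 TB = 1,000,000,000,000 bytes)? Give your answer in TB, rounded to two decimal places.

0.69 TB

645.04 GiB = 645.04 × 2^30 bytes = 692,606,426,152.96 bytes
1 TB = 10^12 bytes = 1,000,000,000,000 bytes
692,606,426,152.96 / 1,000,000,000,000 = 0.69 TB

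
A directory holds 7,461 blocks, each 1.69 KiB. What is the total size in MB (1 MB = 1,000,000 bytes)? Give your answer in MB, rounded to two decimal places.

Total = 7,461 × 1.69 KiB = 12609.09 KiB
= 12609.09 × 1,024 bytes = 12,911,708.16 bytes
1 MB = 1,000,000 bytes
12,911,708.16 / 1,000,000 = 12.91 MB

12.91 MB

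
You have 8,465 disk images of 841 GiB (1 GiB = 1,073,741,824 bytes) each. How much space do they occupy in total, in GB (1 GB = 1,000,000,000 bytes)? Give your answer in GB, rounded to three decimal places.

Total = 8,465 × 841 GiB = 7,119,065 GiB
= 7,119,065 × 1,073,741,824 bytes = 7,644,037,838,274,560 bytes
1 GB = 1,000,000,000 bytes
7,644,037,838,274,560 / 1,000,000,000 = 7,644,037.838 GB

7,644,037.838 GB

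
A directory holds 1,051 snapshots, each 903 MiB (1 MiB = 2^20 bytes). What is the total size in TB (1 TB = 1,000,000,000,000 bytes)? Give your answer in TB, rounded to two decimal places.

1.00 TB

Total = 1,051 × 903 MiB = 949,053 MiB
= 949,053 × 1,048,576 bytes = 995,154,198,528 bytes
1 TB = 1,000,000,000,000 bytes
995,154,198,528 / 1,000,000,000,000 = 1.00 TB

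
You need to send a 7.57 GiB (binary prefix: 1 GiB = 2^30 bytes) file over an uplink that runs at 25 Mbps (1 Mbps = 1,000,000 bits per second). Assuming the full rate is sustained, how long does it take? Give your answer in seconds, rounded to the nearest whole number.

7.57 GiB = 8,128,225,607.68 bytes = 65,025,804,861.44 bits
25 Mbps = 25,000,000 bits/s
time = 65,025,804,861.44 / 25,000,000 = 2,601 s

2,601 seconds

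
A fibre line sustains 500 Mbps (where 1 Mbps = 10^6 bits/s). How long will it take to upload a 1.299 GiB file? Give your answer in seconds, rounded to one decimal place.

22.3 seconds

1.299 GiB = 1,394,790,629.376 bytes = 11,158,325,035.008 bits
500 Mbps = 500,000,000 bits/s
time = 11,158,325,035.008 / 500,000,000 = 22.3 s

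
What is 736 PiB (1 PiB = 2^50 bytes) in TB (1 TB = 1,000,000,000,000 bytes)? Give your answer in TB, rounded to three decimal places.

736 PiB = 736 × 2^50 bytes = 828,662,331,436,171,264 bytes
1 TB = 10^12 bytes = 1,000,000,000,000 bytes
828,662,331,436,171,264 / 1,000,000,000,000 = 828,662.331 TB

828,662.331 TB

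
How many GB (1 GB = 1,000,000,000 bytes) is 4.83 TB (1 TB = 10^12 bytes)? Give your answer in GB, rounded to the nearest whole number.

4,830 GB

4.83 TB = 4.83 × 10^12 bytes = 4,830,000,000,000 bytes
1 GB = 1,000,000,000 bytes
4,830,000,000,000 / 1,000,000,000 = 4,830 GB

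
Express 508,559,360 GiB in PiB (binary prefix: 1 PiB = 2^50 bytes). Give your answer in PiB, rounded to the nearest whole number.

485 PiB

508,559,360 GiB × 1,073,741,824 bytes/GiB = 546,061,454,818,672,640 bytes
1 PiB = 1,125,899,906,842,624 bytes
546,061,454,818,672,640 / 1,125,899,906,842,624 = 485 PiB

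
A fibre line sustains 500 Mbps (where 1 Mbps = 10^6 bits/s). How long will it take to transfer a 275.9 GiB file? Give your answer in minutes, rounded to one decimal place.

275.9 GiB = 296,245,369,241.6 bytes = 2,369,962,953,932.8 bits
500 Mbps = 500,000,000 bits/s
time = 2,369,962,953,932.8 / 500,000,000 = 4,739.93 s
4,739.93 s / 60 = 79.0 minutes

79.0 minutes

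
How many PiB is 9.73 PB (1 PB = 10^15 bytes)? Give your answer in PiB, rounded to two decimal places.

9.73 PB = 9.73 × 10^15 bytes = 9,730,000,000,000,000 bytes
1 PiB = 1,125,899,906,842,624 bytes
9,730,000,000,000,000 / 1,125,899,906,842,624 = 8.64 PiB

8.64 PiB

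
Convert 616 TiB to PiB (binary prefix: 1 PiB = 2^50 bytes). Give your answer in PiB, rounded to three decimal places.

616 TiB = 616 × 2^40 bytes = 677,299,162,710,016 bytes
1 PiB = 2^50 bytes = 1,125,899,906,842,624 bytes
677,299,162,710,016 / 1,125,899,906,842,624 = 0.602 PiB

0.602 PiB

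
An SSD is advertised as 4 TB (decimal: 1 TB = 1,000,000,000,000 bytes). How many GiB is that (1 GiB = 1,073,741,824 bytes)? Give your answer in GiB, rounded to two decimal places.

4 TB × 1,000,000,000,000 bytes/TB = 4,000,000,000,000 bytes
1 GiB = 2^30 bytes = 1,073,741,824 bytes
4,000,000,000,000 / 1,073,741,824 = 3,725.29 GiB

3,725.29 GiB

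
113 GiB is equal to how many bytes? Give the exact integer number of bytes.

113 × 1,073,741,824 = 121,332,826,112 bytes  (1 GiB = 2^30 bytes)

121,332,826,112 bytes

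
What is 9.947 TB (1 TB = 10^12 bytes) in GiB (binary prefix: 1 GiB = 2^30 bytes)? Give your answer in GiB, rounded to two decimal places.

9,263.87 GiB

9.947 TB = 9.947 × 10^12 bytes = 9,947,000,000,000 bytes
1 GiB = 1,073,741,824 bytes
9,947,000,000,000 / 1,073,741,824 = 9,263.87 GiB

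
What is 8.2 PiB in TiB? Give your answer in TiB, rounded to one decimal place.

8.2 PiB × 1,125,899,906,842,624 bytes/PiB = 9,232,379,236,109,516.8 bytes
1 TiB = 1,099,511,627,776 bytes
9,232,379,236,109,516.8 / 1,099,511,627,776 = 8,396.8 TiB

8,396.8 TiB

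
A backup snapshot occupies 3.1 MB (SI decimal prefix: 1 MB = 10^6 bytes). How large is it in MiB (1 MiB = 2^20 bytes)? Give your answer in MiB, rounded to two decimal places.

3.1 MB = 3.1 × 10^6 bytes = 3,100,000 bytes
1 MiB = 2^20 bytes = 1,048,576 bytes
3,100,000 / 1,048,576 = 2.96 MiB

2.96 MiB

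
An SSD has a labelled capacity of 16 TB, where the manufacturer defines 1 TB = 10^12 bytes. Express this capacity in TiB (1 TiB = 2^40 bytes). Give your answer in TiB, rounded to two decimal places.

16 TB × 1,000,000,000,000 bytes/TB = 16,000,000,000,000 bytes
1 TiB = 2^40 bytes = 1,099,511,627,776 bytes
16,000,000,000,000 / 1,099,511,627,776 = 14.55 TiB

14.55 TiB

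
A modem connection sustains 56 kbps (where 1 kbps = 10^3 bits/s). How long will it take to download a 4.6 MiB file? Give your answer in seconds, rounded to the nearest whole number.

4.6 MiB = 4,823,449.6 bytes = 38,587,596.8 bits
56 kbps = 56,000 bits/s
time = 38,587,596.8 / 56,000 = 689 s

689 seconds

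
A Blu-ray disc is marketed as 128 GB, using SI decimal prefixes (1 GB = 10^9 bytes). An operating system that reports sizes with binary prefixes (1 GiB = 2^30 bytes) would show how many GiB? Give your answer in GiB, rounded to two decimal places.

128 GB = 128 × 10^9 bytes = 128,000,000,000 bytes
1 GiB = 1,073,741,824 bytes
128,000,000,000 / 1,073,741,824 = 119.21 GiB

119.21 GiB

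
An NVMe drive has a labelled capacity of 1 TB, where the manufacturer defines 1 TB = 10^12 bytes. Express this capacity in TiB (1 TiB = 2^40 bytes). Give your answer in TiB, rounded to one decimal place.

1 TB = 1 × 10^12 bytes = 1,000,000,000,000 bytes
1 TiB = 1,099,511,627,776 bytes
1,000,000,000,000 / 1,099,511,627,776 = 0.9 TiB

0.9 TiB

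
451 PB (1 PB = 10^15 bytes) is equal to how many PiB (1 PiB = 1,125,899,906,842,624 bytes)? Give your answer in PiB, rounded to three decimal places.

400.568 PiB

451 PB × 1,000,000,000,000,000 bytes/PB = 451,000,000,000,000,000 bytes
1 PiB = 1,125,899,906,842,624 bytes
451,000,000,000,000,000 / 1,125,899,906,842,624 = 400.568 PiB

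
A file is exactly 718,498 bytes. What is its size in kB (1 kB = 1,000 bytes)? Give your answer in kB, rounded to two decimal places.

718.50 kB

718,498 bytes given.
1 kB = 10^3 bytes = 1,000 bytes
718,498 / 1,000 = 718.50 kB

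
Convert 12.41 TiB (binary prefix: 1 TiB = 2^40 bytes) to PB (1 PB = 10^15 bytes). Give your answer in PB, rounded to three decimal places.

12.41 TiB = 12.41 × 2^40 bytes = 13,644,939,300,700.16 bytes
1 PB = 10^15 bytes = 1,000,000,000,000,000 bytes
13,644,939,300,700.16 / 1,000,000,000,000,000 = 0.014 PB

0.014 PB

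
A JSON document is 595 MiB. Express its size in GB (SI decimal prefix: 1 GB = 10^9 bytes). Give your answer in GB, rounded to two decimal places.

0.62 GB

595 MiB × 1,048,576 bytes/MiB = 623,902,720 bytes
1 GB = 10^9 bytes = 1,000,000,000 bytes
623,902,720 / 1,000,000,000 = 0.62 GB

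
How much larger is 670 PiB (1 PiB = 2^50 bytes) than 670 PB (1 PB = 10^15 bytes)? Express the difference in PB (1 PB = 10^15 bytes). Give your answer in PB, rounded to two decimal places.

670 PiB = 670 × 1,125,899,906,842,624 = 754,352,937,584,558,080 bytes
670 PB = 670 × 1,000,000,000,000,000 = 670,000,000,000,000,000 bytes
difference = 84,352,937,584,558,080 bytes
84,352,937,584,558,080 / 1,000,000,000,000,000 = 84.35 PB

84.35 PB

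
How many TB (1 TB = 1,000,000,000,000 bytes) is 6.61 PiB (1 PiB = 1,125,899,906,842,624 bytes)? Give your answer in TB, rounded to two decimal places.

6.61 PiB = 6.61 × 2^50 bytes = 7,442,198,384,229,744.64 bytes
1 TB = 10^12 bytes = 1,000,000,000,000 bytes
7,442,198,384,229,744.64 / 1,000,000,000,000 = 7,442.20 TB

7,442.20 TB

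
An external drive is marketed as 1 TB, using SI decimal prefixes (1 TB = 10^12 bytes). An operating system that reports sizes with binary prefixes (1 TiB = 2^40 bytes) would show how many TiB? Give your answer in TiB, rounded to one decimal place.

1 TB × 1,000,000,000,000 bytes/TB = 1,000,000,000,000 bytes
1 TiB = 1,099,511,627,776 bytes
1,000,000,000,000 / 1,099,511,627,776 = 0.9 TiB

0.9 TiB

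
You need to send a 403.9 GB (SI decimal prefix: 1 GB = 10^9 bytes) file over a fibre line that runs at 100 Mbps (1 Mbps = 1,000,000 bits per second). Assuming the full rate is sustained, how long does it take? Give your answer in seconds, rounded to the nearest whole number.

32,312 seconds

403.9 GB = 403,900,000,000 bytes = 3,231,200,000,000 bits
100 Mbps = 100,000,000 bits/s
time = 3,231,200,000,000 / 100,000,000 = 32,312 s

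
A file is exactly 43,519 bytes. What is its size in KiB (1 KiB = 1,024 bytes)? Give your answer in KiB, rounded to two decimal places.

42.50 KiB

43,519 bytes given.
1 KiB = 1,024 bytes
43,519 / 1,024 = 42.50 KiB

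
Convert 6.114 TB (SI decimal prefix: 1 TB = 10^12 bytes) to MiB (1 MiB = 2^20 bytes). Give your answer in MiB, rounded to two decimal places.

6.114 TB × 1,000,000,000,000 bytes/TB = 6,114,000,000,000 bytes
1 MiB = 1,048,576 bytes
6,114,000,000,000 / 1,048,576 = 5,830,764.77 MiB

5,830,764.77 MiB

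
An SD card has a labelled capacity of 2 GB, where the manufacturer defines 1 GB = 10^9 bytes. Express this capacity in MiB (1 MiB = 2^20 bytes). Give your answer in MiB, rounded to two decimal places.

1,907.35 MiB

2 GB × 1,000,000,000 bytes/GB = 2,000,000,000 bytes
1 MiB = 1,048,576 bytes
2,000,000,000 / 1,048,576 = 1,907.35 MiB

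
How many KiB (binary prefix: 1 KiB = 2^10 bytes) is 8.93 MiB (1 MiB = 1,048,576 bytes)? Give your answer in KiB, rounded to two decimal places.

8.93 MiB × 1,048,576 bytes/MiB = 9,363,783.68 bytes
1 KiB = 2^10 bytes = 1,024 bytes
9,363,783.68 / 1,024 = 9,144.32 KiB

9,144.32 KiB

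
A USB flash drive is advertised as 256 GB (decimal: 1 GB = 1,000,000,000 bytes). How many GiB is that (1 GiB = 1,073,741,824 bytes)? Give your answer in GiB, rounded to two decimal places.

256 GB = 256 × 10^9 bytes = 256,000,000,000 bytes
1 GiB = 1,073,741,824 bytes
256,000,000,000 / 1,073,741,824 = 238.42 GiB

238.42 GiB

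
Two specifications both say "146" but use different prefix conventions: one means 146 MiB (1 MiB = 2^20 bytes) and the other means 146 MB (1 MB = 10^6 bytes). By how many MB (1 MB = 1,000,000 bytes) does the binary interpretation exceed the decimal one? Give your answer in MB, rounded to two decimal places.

7.09 MB

146 MiB = 146 × 1,048,576 = 153,092,096 bytes
146 MB = 146 × 1,000,000 = 146,000,000 bytes
difference = 7,092,096 bytes
7,092,096 / 1,000,000 = 7.09 MB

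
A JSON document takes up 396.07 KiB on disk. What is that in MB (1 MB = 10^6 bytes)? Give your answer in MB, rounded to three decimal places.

0.406 MB

396.07 KiB × 1,024 bytes/KiB = 405,575.68 bytes
1 MB = 1,000,000 bytes
405,575.68 / 1,000,000 = 0.406 MB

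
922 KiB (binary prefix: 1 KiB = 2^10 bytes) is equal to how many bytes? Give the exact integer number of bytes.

922 × 1,024 = 944,128 bytes

944,128 bytes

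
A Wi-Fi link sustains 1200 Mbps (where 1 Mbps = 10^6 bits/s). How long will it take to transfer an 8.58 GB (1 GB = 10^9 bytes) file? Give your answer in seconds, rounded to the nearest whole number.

8.58 GB = 8,580,000,000 bytes = 68,640,000,000 bits
1200 Mbps = 1,200,000,000 bits/s
time = 68,640,000,000 / 1,200,000,000 = 57 s

57 seconds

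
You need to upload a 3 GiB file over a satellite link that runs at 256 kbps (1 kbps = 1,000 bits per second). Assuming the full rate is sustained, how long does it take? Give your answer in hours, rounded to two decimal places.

27.96 hours

3 GiB = 3,221,225,472 bytes = 25,769,803,776 bits
256 kbps = 256,000 bits/s
time = 25,769,803,776 / 256,000 = 100,663.2960 s
100,663.2960 s / 3600 = 27.96 hours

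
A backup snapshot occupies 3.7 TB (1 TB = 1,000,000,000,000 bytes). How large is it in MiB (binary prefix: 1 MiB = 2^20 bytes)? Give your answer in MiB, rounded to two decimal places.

3,528,594.97 MiB

3.7 TB × 1,000,000,000,000 bytes/TB = 3,700,000,000,000 bytes
1 MiB = 2^20 bytes = 1,048,576 bytes
3,700,000,000,000 / 1,048,576 = 3,528,594.97 MiB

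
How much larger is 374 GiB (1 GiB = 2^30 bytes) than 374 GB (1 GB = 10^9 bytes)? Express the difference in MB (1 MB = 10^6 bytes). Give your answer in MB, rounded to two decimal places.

27,579.44 MB

374 GiB = 374 × 1,073,741,824 = 401,579,442,176 bytes
374 GB = 374 × 1,000,000,000 = 374,000,000,000 bytes
difference = 27,579,442,176 bytes
27,579,442,176 / 1,000,000 = 27,579.44 MB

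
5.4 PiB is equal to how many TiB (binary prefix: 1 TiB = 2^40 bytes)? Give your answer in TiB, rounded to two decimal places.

5.4 PiB = 5.4 × 2^50 bytes = 6,079,859,496,950,169.6 bytes
1 TiB = 2^40 bytes = 1,099,511,627,776 bytes
6,079,859,496,950,169.6 / 1,099,511,627,776 = 5,529.60 TiB

5,529.60 TiB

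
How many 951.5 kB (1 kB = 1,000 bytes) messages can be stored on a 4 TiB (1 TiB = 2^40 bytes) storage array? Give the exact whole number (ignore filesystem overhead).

4,622,224

Capacity: 4 TiB = 4,398,046,511,104 bytes
Per item: 951.5 kB = 951,500 bytes
⌊4,398,046,511,104 / 951,500⌋ = 4,622,224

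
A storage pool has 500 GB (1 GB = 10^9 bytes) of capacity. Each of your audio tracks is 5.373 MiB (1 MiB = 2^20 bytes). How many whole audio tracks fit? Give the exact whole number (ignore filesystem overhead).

Capacity: 500 GB = 500,000,000,000 bytes
Per item: 5.373 MiB = 5,633,998.848 bytes
⌊500,000,000,000 / 5,633,998.848⌋ = 88,746

88,746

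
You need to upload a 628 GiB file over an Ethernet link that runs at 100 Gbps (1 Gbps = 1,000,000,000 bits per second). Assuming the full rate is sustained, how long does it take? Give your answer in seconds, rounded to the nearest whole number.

54 seconds

628 GiB = 674,309,865,472 bytes = 5,394,478,923,776 bits
100 Gbps = 100,000,000,000 bits/s
time = 5,394,478,923,776 / 100,000,000,000 = 54 s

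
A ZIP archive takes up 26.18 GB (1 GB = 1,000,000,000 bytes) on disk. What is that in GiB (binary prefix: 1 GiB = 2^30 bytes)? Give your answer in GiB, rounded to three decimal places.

26.18 GB = 26.18 × 10^9 bytes = 26,180,000,000 bytes
1 GiB = 2^30 bytes = 1,073,741,824 bytes
26,180,000,000 / 1,073,741,824 = 24.382 GiB

24.382 GiB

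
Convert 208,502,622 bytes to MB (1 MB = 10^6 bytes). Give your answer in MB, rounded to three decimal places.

208.503 MB

208,502,622 bytes given.
1 MB = 10^6 bytes = 1,000,000 bytes
208,502,622 / 1,000,000 = 208.503 MB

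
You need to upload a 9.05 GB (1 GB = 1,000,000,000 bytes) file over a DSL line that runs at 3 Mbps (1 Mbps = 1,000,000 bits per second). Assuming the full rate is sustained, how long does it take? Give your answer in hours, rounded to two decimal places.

9.05 GB = 9,050,000,000 bytes = 72,400,000,000 bits
3 Mbps = 3,000,000 bits/s
time = 72,400,000,000 / 3,000,000 = 24,133.3333 s
24,133.3333 s / 3600 = 6.70 hours

6.70 hours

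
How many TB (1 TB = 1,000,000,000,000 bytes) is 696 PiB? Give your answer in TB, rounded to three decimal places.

783,626.335 TB

696 PiB = 696 × 2^50 bytes = 783,626,335,162,466,304 bytes
1 TB = 1,000,000,000,000 bytes
783,626,335,162,466,304 / 1,000,000,000,000 = 783,626.335 TB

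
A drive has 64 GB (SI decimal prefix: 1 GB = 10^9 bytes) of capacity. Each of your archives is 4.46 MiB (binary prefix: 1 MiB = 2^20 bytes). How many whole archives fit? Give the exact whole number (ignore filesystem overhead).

13,685

Capacity: 64 GB = 64,000,000,000 bytes
Per item: 4.46 MiB = 4,676,648.96 bytes
⌊64,000,000,000 / 4,676,648.96⌋ = 13,685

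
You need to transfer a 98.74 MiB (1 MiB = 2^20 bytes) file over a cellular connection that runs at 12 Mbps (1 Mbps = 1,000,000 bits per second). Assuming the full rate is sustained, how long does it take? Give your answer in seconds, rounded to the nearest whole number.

98.74 MiB = 103,536,394.24 bytes = 828,291,153.92 bits
12 Mbps = 12,000,000 bits/s
time = 828,291,153.92 / 12,000,000 = 69 s

69 seconds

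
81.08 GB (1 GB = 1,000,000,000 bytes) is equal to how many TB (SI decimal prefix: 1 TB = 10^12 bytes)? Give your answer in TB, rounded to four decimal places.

81.08 GB = 81.08 × 10^9 bytes = 81,080,000,000 bytes
1 TB = 1,000,000,000,000 bytes
81,080,000,000 / 1,000,000,000,000 = 0.0811 TB

0.0811 TB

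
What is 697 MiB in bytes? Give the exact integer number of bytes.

697 × 1,048,576 = 730,857,472 bytes  (1 MiB = 2^20 bytes)

730,857,472 bytes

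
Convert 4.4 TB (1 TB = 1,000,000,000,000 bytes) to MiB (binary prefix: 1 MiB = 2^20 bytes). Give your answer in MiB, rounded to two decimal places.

4.4 TB = 4.4 × 10^12 bytes = 4,400,000,000,000 bytes
1 MiB = 1,048,576 bytes
4,400,000,000,000 / 1,048,576 = 4,196,166.99 MiB

4,196,166.99 MiB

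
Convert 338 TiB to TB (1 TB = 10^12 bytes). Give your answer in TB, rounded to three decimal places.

371.635 TB

338 TiB = 338 × 2^40 bytes = 371,634,930,188,288 bytes
1 TB = 1,000,000,000,000 bytes
371,634,930,188,288 / 1,000,000,000,000 = 371.635 TB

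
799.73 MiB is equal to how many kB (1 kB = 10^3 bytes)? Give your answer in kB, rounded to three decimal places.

838,577.684 kB

799.73 MiB × 1,048,576 bytes/MiB = 838,577,684.48 bytes
1 kB = 1,000 bytes
838,577,684.48 / 1,000 = 838,577.684 kB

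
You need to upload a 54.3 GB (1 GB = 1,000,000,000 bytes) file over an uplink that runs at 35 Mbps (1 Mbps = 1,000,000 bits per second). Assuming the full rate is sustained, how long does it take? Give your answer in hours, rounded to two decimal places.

3.45 hours

54.3 GB = 54,300,000,000 bytes = 434,400,000,000 bits
35 Mbps = 35,000,000 bits/s
time = 434,400,000,000 / 35,000,000 = 12,411.4286 s
12,411.4286 s / 3600 = 3.45 hours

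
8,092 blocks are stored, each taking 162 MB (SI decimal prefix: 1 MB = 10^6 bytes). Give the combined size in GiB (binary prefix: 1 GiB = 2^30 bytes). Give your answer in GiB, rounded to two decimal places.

Total = 8,092 × 162 MB = 1,310,904 MB
= 1,310,904 × 1,000,000 bytes = 1,310,904,000,000 bytes
1 GiB = 1,073,741,824 bytes
1,310,904,000,000 / 1,073,741,824 = 1,220.87 GiB

1,220.87 GiB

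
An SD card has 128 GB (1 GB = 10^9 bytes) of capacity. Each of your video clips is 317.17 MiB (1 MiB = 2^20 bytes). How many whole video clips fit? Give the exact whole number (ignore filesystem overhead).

384

Capacity: 128 GB = 128,000,000,000 bytes
Per item: 317.17 MiB = 332,576,849.92 bytes
⌊128,000,000,000 / 332,576,849.92⌋ = 384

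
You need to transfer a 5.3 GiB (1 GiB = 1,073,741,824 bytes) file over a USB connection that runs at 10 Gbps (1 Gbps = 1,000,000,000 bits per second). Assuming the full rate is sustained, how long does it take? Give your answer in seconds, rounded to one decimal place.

4.6 seconds

5.3 GiB = 5,690,831,667.2 bytes = 45,526,653,337.6 bits
10 Gbps = 10,000,000,000 bits/s
time = 45,526,653,337.6 / 10,000,000,000 = 4.6 s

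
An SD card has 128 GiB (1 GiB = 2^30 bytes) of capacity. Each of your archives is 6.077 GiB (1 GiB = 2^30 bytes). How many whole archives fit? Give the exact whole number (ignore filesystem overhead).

Capacity: 128 GiB = 137,438,953,472 bytes
Per item: 6.077 GiB = 6,525,129,064.448 bytes
⌊137,438,953,472 / 6,525,129,064.448⌋ = 21

21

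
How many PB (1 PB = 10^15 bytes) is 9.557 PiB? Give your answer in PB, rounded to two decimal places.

10.76 PB

9.557 PiB × 1,125,899,906,842,624 bytes/PiB = 10,760,225,409,694,957.568 bytes
1 PB = 1,000,000,000,000,000 bytes
10,760,225,409,694,957.568 / 1,000,000,000,000,000 = 10.76 PB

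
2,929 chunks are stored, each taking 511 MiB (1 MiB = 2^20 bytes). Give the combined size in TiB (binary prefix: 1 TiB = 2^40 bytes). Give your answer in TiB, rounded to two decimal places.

Total = 2,929 × 511 MiB = 1,496,719 MiB
= 1,496,719 × 1,048,576 bytes = 1,569,423,622,144 bytes
1 TiB = 1,099,511,627,776 bytes
1,569,423,622,144 / 1,099,511,627,776 = 1.43 TiB

1.43 TiB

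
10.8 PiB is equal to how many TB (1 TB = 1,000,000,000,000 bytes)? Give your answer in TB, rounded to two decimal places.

12,159.72 TB

10.8 PiB = 10.8 × 2^50 bytes = 12,159,718,993,900,339.2 bytes
1 TB = 10^12 bytes = 1,000,000,000,000 bytes
12,159,718,993,900,339.2 / 1,000,000,000,000 = 12,159.72 TB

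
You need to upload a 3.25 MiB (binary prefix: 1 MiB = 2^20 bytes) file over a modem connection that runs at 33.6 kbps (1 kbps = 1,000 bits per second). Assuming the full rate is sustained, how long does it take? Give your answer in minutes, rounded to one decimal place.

13.5 minutes

3.25 MiB = 3,407,872 bytes = 27,262,976 bits
33.6 kbps = 33,600 bits/s
time = 27,262,976 / 33,600 = 811.40 s
811.40 s / 60 = 13.5 minutes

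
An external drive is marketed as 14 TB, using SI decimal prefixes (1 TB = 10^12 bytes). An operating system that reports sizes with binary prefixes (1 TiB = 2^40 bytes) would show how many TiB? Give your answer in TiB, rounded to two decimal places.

14 TB = 14 × 10^12 bytes = 14,000,000,000,000 bytes
1 TiB = 2^40 bytes = 1,099,511,627,776 bytes
14,000,000,000,000 / 1,099,511,627,776 = 12.73 TiB

12.73 TiB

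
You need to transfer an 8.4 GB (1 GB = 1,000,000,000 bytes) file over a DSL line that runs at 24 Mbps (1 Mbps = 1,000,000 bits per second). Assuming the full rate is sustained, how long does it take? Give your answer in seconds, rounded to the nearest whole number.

2,800 seconds

8.4 GB = 8,400,000,000 bytes = 67,200,000,000 bits
24 Mbps = 24,000,000 bits/s
time = 67,200,000,000 / 24,000,000 = 2,800 s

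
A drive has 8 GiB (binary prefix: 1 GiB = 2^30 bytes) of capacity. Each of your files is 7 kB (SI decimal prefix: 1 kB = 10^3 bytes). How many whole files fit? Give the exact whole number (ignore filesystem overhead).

1,227,133

Capacity: 8 GiB = 8,589,934,592 bytes
Per item: 7 kB = 7,000 bytes
⌊8,589,934,592 / 7,000⌋ = 1,227,133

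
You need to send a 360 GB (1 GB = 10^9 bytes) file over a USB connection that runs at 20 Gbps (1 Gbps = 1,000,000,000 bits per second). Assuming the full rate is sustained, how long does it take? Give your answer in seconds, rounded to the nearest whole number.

360 GB = 360,000,000,000 bytes = 2,880,000,000,000 bits
20 Gbps = 20,000,000,000 bits/s
time = 2,880,000,000,000 / 20,000,000,000 = 144 s

144 seconds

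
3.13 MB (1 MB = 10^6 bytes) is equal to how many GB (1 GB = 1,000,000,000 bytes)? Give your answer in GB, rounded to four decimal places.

0.0031 GB

3.13 MB × 1,000,000 bytes/MB = 3,130,000 bytes
1 GB = 1,000,000,000 bytes
3,130,000 / 1,000,000,000 = 0.0031 GB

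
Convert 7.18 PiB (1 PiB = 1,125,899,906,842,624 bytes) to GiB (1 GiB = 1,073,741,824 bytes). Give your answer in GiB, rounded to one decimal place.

7,528,775.7 GiB

7.18 PiB = 7.18 × 2^50 bytes = 8,083,961,331,130,040.32 bytes
1 GiB = 2^30 bytes = 1,073,741,824 bytes
8,083,961,331,130,040.32 / 1,073,741,824 = 7,528,775.7 GiB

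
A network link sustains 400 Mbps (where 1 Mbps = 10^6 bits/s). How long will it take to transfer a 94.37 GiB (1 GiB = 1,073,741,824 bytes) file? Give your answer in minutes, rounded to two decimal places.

33.78 minutes

94.37 GiB = 101,329,015,930.88 bytes = 810,632,127,447.04 bits
400 Mbps = 400,000,000 bits/s
time = 810,632,127,447.04 / 400,000,000 = 2,026.580 s
2,026.580 s / 60 = 33.78 minutes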